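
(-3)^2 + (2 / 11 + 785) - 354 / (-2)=10683 / 11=971.18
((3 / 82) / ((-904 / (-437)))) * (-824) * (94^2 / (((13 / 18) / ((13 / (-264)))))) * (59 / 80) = 52796957769 / 8154080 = 6474.91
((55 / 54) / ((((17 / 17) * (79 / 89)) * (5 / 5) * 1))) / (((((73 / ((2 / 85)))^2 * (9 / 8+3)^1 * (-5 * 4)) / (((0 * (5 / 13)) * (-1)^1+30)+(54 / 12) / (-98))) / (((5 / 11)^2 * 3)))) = -174173 / 6492240717039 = -0.00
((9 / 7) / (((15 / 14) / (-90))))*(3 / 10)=-162 / 5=-32.40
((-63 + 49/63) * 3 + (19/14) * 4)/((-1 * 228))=1903/2394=0.79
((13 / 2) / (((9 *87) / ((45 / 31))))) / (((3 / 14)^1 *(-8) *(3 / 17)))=-7735 / 194184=-0.04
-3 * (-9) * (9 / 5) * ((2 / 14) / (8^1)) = 0.87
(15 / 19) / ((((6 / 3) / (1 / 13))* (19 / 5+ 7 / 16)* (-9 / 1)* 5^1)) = -40 / 251199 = -0.00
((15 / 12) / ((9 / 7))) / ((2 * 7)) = 5 / 72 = 0.07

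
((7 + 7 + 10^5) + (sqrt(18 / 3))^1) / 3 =sqrt(6) / 3 + 33338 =33338.82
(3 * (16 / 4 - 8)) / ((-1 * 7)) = 12 / 7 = 1.71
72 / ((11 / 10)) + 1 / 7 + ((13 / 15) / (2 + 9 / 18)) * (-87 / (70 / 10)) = 117981 / 1925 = 61.29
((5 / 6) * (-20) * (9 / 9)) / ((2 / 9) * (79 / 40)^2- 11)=120000 / 72959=1.64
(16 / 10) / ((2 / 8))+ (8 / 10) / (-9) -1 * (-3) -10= -31 / 45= -0.69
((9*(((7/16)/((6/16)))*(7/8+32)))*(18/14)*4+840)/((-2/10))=-52305/4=-13076.25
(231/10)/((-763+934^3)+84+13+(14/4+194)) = 231/8147800355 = 0.00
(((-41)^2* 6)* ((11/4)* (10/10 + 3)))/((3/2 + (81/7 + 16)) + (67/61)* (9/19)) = 1800209796/480155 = 3749.23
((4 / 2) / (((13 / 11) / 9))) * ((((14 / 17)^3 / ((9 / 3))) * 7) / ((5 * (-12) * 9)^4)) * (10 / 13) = 26411 / 147084622659000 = 0.00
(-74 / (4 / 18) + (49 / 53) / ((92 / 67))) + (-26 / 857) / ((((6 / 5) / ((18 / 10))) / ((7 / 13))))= -1388806621 / 4178732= -332.35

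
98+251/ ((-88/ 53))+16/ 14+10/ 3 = -89987/ 1848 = -48.69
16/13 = 1.23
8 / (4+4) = 1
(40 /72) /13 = 5 /117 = 0.04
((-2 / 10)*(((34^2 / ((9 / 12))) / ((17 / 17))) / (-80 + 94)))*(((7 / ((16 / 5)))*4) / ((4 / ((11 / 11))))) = -289 / 6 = -48.17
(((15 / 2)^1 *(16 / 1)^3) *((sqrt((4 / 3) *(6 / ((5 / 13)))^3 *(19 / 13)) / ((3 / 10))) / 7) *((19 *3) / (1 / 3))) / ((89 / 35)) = 546324480 *sqrt(190) / 89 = 84613070.41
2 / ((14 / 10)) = 10 / 7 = 1.43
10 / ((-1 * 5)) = -2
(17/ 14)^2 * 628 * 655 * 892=26509628980/ 49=541012836.33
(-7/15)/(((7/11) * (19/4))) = -44/285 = -0.15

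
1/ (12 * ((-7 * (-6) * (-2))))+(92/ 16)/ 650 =2573/ 327600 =0.01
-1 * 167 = -167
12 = 12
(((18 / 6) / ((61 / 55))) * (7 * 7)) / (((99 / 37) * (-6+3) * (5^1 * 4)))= -1813 / 2196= -0.83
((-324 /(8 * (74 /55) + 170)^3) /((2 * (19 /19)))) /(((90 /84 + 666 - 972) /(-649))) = -755841625 /12947991958478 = -0.00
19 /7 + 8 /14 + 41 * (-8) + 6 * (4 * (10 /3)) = -1713 /7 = -244.71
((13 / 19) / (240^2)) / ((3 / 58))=0.00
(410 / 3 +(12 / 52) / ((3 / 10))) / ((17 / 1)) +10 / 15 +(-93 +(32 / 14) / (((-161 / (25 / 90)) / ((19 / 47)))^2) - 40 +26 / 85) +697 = 20558462774069464 / 35875073940615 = 573.06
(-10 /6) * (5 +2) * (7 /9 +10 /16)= -3535 /216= -16.37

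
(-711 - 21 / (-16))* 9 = -6387.19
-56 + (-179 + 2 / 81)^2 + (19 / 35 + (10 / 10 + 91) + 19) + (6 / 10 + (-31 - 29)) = 1470963916 / 45927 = 32028.30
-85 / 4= -21.25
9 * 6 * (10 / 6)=90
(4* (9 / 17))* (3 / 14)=54 / 119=0.45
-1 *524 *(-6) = 3144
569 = 569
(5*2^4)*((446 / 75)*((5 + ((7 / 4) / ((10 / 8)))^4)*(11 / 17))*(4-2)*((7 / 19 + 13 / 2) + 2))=48726705984 / 1009375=48274.14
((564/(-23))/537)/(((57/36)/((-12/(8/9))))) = 30456/78223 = 0.39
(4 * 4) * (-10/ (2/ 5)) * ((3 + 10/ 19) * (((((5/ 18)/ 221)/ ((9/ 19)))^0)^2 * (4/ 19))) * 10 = -1072000/ 361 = -2969.53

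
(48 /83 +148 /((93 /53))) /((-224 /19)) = -3113701 /432264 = -7.20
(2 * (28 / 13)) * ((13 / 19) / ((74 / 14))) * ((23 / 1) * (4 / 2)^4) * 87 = 17852.45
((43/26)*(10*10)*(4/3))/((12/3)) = 2150/39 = 55.13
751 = 751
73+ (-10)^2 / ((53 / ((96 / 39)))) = 53497 / 689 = 77.64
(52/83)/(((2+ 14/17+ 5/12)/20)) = 3.87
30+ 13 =43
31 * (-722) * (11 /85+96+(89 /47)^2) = -2231825.54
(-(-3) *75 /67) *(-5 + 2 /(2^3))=-15.95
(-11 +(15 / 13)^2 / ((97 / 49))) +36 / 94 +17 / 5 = -25211653 / 3852355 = -6.54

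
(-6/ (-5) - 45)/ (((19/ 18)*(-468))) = 219/ 2470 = 0.09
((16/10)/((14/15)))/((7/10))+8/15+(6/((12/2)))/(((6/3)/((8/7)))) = 2612/735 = 3.55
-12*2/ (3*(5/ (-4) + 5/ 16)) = 128/ 15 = 8.53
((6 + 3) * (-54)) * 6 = -2916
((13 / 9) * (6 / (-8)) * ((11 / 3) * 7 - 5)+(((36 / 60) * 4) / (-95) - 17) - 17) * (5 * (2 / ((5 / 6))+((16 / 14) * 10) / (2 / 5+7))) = -1231898914 / 1107225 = -1112.60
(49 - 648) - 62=-661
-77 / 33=-2.33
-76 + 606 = 530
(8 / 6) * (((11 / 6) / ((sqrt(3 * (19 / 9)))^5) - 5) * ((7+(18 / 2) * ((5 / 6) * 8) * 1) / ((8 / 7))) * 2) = -2345 / 3+5159 * sqrt(57) / 13718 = -778.83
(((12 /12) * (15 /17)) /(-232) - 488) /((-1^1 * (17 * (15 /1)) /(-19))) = -36569053 /1005720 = -36.36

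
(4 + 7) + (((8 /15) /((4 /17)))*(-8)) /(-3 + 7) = 97 /15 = 6.47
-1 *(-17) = 17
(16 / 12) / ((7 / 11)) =44 / 21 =2.10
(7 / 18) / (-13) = -7 / 234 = -0.03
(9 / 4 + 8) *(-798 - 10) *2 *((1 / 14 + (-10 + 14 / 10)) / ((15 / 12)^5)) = 5063018496 / 109375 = 46290.45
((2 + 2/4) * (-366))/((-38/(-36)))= -16470/19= -866.84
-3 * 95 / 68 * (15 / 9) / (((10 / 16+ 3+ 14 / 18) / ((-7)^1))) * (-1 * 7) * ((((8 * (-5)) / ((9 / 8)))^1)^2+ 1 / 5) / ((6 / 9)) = -2383737055 / 16167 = -147444.61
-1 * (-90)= 90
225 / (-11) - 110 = -1435 / 11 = -130.45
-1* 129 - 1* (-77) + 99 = 47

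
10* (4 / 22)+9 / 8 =259 / 88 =2.94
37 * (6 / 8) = 27.75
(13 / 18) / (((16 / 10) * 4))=65 / 576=0.11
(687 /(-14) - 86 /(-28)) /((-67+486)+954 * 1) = -46 /1373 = -0.03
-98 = -98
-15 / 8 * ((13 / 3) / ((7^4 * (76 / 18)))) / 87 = -195 / 21167216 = -0.00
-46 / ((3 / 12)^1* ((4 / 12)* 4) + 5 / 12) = -184 / 3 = -61.33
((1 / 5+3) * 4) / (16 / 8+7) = 64 / 45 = 1.42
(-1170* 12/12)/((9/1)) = -130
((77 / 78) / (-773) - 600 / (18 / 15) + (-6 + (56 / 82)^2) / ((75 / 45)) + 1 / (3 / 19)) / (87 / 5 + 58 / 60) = -13255747181 / 489878701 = -27.06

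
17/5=3.40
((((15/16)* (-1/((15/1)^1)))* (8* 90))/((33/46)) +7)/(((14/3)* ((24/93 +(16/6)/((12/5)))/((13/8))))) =-6670053/470624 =-14.17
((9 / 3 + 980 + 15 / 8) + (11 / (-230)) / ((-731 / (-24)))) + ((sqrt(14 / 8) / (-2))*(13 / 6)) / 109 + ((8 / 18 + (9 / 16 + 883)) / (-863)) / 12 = 123456093079927 / 125363108160 - 13*sqrt(7) / 2616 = 984.77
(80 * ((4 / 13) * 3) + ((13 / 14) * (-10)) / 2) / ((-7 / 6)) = -37785 / 637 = -59.32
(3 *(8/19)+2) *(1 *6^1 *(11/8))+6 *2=1479/38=38.92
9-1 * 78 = -69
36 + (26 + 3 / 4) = 251 / 4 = 62.75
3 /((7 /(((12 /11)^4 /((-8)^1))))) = -0.08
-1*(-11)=11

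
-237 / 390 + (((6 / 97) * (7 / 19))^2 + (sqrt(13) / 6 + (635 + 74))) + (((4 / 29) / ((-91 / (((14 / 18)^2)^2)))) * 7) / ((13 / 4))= sqrt(13) / 6 + 773711110329679523 / 1092208144501890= 708.99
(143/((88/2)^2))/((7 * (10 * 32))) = 13/394240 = 0.00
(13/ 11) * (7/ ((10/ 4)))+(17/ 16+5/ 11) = 4247/ 880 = 4.83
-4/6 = -2/3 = -0.67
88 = 88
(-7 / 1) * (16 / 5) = -112 / 5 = -22.40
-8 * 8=-64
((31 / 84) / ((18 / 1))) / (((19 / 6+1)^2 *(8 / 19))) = 589 / 210000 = 0.00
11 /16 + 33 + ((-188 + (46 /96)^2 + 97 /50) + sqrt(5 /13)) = -8763431 /57600 + sqrt(65) /13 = -151.52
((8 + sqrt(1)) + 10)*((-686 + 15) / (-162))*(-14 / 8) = -89243 / 648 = -137.72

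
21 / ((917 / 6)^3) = 648 / 110156459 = 0.00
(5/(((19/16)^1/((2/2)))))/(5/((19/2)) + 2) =1.67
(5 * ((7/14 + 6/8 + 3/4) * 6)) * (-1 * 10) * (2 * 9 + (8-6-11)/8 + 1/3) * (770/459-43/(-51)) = -11946025/459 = -26026.20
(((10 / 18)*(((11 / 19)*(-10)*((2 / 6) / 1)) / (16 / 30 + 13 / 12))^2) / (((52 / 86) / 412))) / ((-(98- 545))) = 214363600000 / 177641346051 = 1.21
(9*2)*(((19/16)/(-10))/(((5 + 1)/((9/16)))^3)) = -4617/2621440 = -0.00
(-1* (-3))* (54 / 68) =81 / 34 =2.38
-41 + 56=15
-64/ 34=-32/ 17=-1.88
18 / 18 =1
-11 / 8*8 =-11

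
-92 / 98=-46 / 49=-0.94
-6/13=-0.46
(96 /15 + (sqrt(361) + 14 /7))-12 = 77 /5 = 15.40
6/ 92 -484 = -22261/ 46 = -483.93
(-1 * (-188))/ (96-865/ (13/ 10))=-1222/ 3701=-0.33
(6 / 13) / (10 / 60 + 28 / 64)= 288 / 377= 0.76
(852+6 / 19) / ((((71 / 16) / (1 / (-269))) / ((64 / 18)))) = -2763776 / 1088643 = -2.54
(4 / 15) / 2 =2 / 15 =0.13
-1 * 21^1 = -21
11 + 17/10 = 127/10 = 12.70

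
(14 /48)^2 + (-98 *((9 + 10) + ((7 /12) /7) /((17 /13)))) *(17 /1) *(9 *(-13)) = 2140381201 /576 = 3715939.59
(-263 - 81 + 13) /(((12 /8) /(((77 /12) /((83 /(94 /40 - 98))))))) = 48756631 /29880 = 1631.75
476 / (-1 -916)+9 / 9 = 63 / 131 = 0.48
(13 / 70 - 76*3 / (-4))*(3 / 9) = 4003 / 210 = 19.06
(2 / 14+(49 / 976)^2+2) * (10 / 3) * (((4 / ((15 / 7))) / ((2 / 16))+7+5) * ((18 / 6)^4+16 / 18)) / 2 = 1064854558339 / 135027648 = 7886.20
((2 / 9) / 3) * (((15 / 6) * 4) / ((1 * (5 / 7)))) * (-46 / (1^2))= -1288 / 27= -47.70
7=7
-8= -8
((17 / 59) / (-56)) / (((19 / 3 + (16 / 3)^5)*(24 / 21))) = -4131 / 3965234240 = -0.00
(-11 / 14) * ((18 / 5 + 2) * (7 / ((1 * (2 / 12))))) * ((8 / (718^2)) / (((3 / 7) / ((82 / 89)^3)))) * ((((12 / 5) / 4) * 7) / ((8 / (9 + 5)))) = -87373081488 / 2271427742225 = -0.04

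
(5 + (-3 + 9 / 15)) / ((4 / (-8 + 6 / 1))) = -13 / 10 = -1.30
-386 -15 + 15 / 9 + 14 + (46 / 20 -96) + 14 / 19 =-272629 / 570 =-478.30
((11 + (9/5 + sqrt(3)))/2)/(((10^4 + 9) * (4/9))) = 9 * sqrt(3)/80072 + 72/50045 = 0.00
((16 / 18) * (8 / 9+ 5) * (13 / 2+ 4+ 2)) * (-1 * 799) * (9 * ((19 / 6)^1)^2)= -382181675 / 81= -4718292.28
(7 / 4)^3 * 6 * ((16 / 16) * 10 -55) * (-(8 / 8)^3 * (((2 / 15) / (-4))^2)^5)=343 / 139968000000000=0.00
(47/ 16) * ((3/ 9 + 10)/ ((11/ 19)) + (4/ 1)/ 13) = 366083/ 6864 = 53.33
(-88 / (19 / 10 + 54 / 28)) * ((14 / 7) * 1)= -3080 / 67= -45.97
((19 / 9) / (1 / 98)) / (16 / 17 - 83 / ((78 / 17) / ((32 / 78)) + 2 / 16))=-12170963 / 376398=-32.34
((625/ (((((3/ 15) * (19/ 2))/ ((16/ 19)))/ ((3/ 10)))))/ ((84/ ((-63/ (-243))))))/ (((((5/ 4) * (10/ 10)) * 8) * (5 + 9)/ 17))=0.03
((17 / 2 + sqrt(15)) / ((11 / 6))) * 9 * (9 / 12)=81 * sqrt(15) / 22 + 1377 / 44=45.56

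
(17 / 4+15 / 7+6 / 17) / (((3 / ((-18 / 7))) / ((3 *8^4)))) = -59185152 / 833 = -71050.60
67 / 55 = 1.22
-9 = -9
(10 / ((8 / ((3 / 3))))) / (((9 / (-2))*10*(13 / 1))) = -1 / 468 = -0.00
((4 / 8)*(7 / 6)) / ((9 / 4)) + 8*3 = 655 / 27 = 24.26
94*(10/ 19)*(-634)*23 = -13707080/ 19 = -721425.26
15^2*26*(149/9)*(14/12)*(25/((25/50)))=16948750/3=5649583.33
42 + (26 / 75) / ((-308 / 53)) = 484411 / 11550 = 41.94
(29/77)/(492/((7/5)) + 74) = 29/32758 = 0.00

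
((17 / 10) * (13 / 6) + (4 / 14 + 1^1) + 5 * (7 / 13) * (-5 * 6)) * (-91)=413869 / 60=6897.82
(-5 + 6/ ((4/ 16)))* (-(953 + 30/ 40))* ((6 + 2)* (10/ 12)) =-362425/ 3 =-120808.33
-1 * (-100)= 100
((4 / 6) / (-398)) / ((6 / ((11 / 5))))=-11 / 17910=-0.00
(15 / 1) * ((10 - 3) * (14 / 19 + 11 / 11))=3465 / 19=182.37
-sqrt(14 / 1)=-sqrt(14)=-3.74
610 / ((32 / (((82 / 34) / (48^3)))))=12505 / 30081024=0.00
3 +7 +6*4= 34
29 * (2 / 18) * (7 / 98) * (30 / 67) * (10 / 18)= 725 / 12663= 0.06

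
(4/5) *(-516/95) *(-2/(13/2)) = 8256/6175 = 1.34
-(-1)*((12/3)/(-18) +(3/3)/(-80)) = -169/720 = -0.23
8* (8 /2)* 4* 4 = 512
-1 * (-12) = 12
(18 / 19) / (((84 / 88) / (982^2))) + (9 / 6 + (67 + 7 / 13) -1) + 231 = 957372.48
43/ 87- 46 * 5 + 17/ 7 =-138290/ 609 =-227.08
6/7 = 0.86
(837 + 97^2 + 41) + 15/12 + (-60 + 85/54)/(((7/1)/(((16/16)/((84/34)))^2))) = 6859210999/666792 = 10286.88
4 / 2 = 2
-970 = -970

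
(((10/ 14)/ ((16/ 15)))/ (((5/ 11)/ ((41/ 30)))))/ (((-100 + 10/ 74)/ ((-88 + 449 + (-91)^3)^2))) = -473347867475835/ 41384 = -11437943830.37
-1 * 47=-47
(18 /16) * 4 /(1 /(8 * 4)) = 144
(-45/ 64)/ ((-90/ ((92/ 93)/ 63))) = 0.00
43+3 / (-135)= 1934 / 45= 42.98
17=17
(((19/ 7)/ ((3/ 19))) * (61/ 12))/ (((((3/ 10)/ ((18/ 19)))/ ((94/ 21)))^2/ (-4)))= -215598400/ 3087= -69840.75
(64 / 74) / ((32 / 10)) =10 / 37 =0.27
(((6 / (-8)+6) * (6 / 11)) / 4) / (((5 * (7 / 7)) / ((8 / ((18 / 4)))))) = 14 / 55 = 0.25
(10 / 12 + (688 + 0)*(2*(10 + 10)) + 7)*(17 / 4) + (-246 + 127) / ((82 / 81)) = 115005731 / 984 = 116875.74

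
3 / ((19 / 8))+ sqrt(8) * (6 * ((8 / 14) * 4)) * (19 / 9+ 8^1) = 24 / 19+ 832 * sqrt(2) / 3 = 393.47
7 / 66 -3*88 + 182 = -5405 / 66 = -81.89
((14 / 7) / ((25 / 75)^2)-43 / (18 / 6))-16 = -37 / 3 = -12.33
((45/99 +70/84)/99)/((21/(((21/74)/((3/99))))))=85/14652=0.01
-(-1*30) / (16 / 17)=31.88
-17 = -17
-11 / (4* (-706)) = 11 / 2824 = 0.00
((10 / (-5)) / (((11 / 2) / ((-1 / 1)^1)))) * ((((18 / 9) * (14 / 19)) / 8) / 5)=14 / 1045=0.01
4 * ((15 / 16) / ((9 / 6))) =5 / 2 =2.50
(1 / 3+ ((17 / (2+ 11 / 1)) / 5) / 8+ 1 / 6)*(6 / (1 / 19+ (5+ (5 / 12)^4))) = 81850176 / 130164515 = 0.63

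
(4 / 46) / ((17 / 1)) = 2 / 391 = 0.01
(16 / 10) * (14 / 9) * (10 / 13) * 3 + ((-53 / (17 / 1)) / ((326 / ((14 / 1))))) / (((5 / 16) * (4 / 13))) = 2351132 / 540345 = 4.35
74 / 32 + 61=1013 / 16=63.31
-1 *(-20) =20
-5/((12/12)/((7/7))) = -5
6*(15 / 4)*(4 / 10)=9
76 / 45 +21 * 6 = 5746 / 45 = 127.69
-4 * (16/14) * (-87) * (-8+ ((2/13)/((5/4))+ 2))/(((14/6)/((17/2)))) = -27118944/3185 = -8514.58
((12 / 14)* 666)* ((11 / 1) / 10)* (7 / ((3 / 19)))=139194 / 5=27838.80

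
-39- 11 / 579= -22592 / 579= -39.02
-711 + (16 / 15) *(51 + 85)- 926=-22379 / 15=-1491.93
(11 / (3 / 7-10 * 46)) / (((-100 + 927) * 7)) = -11 / 2660459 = -0.00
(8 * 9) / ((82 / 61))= 2196 / 41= 53.56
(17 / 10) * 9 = 153 / 10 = 15.30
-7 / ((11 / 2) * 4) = -7 / 22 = -0.32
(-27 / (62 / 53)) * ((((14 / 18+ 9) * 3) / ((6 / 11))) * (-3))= 115434 / 31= 3723.68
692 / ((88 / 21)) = 3633 / 22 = 165.14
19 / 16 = 1.19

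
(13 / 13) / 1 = 1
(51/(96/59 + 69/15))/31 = 15045/56947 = 0.26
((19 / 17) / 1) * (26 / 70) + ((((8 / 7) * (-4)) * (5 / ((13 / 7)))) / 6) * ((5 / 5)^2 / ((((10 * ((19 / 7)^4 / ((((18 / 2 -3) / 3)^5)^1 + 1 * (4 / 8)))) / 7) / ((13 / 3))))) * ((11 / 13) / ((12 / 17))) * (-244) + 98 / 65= 29711022494591 / 27216889245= 1091.64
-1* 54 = -54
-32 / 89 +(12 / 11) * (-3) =-3556 / 979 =-3.63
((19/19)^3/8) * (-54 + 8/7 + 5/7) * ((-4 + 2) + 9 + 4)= -4015/56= -71.70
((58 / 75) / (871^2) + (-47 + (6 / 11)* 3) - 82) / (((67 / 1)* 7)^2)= -79714202437 / 137668932225825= -0.00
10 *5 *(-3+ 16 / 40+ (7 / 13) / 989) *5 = -8355300 / 12857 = -649.86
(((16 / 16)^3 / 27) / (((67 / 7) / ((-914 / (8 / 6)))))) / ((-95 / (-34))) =-54383 / 57285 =-0.95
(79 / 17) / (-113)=-79 / 1921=-0.04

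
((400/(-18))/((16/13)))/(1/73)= -23725/18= -1318.06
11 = 11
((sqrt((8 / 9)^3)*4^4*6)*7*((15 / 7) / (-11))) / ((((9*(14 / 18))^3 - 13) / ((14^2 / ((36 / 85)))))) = -17059840*sqrt(2) / 9801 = -2461.61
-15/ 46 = -0.33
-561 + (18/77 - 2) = -43333/77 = -562.77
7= 7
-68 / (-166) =34 / 83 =0.41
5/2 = 2.50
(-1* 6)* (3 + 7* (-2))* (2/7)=18.86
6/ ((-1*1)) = -6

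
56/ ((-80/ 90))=-63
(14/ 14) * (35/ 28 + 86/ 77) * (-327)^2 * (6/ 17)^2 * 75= 52617087675/ 22253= 2364494.12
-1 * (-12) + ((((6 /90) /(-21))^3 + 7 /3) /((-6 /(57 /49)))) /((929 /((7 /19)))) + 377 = 79066919078438 /203256955125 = 389.00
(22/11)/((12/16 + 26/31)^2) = 30752/38809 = 0.79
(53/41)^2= 2809/1681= 1.67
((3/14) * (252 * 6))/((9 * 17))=36/17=2.12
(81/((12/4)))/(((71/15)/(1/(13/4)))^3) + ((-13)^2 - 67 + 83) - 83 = 80211539634/786330467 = 102.01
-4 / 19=-0.21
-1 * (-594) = 594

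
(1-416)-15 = -430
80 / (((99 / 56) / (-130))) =-5882.83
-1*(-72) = 72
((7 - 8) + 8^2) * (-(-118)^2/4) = -219303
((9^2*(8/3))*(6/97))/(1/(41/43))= 53136/4171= 12.74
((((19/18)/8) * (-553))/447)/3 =-10507/193104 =-0.05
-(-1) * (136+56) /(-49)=-192 /49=-3.92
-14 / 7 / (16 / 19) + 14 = 93 / 8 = 11.62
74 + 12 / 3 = 78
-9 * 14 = -126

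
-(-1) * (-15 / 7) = -15 / 7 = -2.14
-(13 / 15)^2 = -169 / 225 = -0.75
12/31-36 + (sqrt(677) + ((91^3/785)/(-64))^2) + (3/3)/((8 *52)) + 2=sqrt(677) + 194662869503723/1017195212800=217.39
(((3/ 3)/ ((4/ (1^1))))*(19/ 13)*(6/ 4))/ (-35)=-57/ 3640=-0.02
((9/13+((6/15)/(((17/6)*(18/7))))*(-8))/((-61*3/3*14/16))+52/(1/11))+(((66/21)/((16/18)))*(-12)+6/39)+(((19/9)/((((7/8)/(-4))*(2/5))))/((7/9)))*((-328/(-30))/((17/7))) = 390.07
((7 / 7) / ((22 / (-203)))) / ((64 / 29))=-5887 / 1408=-4.18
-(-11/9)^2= -121/81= -1.49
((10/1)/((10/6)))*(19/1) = 114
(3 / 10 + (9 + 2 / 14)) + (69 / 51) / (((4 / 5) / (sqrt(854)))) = 661 / 70 + 115 * sqrt(854) / 68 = 58.86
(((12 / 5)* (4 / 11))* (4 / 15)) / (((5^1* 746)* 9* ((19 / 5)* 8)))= 4 / 17540325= 0.00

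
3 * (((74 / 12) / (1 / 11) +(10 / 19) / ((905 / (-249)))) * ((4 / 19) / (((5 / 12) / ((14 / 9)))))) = 31285744 / 196023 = 159.60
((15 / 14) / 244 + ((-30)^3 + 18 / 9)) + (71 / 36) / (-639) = -7470238247 / 276696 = -26998.00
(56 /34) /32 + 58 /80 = 66 /85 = 0.78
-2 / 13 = -0.15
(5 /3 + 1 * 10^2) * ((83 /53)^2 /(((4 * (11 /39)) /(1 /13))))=2101145 /123596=17.00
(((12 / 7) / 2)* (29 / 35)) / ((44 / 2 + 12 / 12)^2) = 174 / 129605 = 0.00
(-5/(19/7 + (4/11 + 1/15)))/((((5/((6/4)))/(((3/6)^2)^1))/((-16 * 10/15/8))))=1155/7264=0.16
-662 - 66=-728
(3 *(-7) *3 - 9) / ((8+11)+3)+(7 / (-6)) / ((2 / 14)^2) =-3989 / 66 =-60.44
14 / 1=14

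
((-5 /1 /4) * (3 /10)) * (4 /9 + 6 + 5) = -103 /24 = -4.29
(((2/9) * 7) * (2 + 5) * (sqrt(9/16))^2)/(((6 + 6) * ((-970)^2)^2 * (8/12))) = 49/56658739840000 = 0.00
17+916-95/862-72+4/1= 745535/862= 864.89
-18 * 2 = -36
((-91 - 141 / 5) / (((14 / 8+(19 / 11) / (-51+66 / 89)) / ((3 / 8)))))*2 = -87974964 / 1688285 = -52.11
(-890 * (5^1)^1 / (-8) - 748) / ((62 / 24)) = -2301 / 31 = -74.23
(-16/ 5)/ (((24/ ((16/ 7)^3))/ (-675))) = 368640/ 343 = 1074.75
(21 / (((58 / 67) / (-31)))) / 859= -43617 / 49822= -0.88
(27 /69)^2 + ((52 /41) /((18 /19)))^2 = 140124085 /72029169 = 1.95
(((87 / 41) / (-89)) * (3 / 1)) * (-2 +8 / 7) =1566 / 25543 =0.06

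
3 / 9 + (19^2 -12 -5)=1033 / 3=344.33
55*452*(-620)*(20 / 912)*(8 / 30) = -15413200 / 171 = -90135.67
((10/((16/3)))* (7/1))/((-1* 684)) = -35/1824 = -0.02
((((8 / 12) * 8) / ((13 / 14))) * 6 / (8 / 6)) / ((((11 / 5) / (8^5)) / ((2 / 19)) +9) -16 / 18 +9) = 990904320 / 656039813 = 1.51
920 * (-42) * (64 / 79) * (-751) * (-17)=-31572280320 / 79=-399649117.97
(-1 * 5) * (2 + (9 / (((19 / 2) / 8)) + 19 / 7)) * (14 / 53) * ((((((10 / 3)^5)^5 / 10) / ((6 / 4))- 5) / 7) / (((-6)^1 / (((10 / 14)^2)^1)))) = 136249999999134176952225434375 / 877962998970664929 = 155188772372.95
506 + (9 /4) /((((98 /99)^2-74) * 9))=1448506279 /2862680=506.00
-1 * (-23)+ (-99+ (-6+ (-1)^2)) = -81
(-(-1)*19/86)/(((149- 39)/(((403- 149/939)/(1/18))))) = 980058/67295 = 14.56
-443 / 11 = -40.27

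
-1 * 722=-722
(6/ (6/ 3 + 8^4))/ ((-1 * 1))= -1/ 683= -0.00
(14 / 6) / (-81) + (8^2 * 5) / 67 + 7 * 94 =10790189 / 16281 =662.75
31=31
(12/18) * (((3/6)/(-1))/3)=-1/9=-0.11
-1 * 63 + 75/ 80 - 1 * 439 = -8017/ 16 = -501.06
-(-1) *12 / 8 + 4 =11 / 2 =5.50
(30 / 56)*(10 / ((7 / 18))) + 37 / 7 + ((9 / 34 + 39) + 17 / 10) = 250008 / 4165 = 60.03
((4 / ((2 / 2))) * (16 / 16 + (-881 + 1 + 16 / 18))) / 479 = -31612 / 4311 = -7.33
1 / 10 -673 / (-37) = 6767 / 370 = 18.29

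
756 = 756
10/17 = 0.59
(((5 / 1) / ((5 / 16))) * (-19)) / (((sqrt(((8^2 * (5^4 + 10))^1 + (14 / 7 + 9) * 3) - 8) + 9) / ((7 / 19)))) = 42 / 1691 - 14 * sqrt(40665) / 5073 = -0.53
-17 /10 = -1.70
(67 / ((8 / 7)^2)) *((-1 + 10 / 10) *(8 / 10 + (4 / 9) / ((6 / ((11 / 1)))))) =0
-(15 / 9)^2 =-25 / 9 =-2.78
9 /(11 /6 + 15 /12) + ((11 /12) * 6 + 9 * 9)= 6617 /74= 89.42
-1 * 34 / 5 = -34 / 5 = -6.80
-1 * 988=-988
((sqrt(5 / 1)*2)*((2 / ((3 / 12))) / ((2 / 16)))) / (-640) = -sqrt(5) / 5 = -0.45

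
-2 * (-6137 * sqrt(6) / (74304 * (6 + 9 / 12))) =6137 * sqrt(6) / 250776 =0.06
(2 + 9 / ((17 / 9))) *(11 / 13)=1265 / 221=5.72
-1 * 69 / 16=-69 / 16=-4.31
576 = 576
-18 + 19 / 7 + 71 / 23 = -1964 / 161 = -12.20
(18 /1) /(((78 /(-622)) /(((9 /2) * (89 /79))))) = -747333 /1027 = -727.69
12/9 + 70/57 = 146/57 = 2.56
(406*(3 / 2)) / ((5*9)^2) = 203 / 675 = 0.30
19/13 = 1.46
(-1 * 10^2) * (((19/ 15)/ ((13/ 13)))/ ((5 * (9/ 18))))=-152/ 3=-50.67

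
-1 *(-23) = 23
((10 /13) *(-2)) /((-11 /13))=20 /11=1.82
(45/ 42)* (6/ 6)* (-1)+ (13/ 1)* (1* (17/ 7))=61/ 2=30.50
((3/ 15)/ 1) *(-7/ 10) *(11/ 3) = -77/ 150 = -0.51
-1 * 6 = -6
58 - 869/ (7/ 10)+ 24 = -8116/ 7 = -1159.43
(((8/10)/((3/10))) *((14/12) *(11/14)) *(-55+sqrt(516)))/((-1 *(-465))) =-242/837+44 *sqrt(129)/4185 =-0.17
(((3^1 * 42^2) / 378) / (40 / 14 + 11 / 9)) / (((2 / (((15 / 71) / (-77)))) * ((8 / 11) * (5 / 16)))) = -378 / 18247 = -0.02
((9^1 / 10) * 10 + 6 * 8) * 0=0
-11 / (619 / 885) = -9735 / 619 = -15.73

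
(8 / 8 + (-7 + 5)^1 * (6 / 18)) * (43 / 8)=43 / 24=1.79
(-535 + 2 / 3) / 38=-1603 / 114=-14.06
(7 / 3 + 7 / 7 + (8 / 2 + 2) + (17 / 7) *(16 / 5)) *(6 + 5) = 19756 / 105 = 188.15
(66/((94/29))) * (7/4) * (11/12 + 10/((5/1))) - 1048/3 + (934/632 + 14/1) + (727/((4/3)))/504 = -570997199/2495136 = -228.84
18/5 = 3.60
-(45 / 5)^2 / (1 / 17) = -1377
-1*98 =-98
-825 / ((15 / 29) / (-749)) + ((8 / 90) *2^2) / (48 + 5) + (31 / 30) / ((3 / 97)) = 5698663753 / 4770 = 1194688.42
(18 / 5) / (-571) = -0.01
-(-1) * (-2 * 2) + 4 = 0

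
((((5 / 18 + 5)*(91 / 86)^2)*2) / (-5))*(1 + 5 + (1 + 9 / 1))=-629356 / 16641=-37.82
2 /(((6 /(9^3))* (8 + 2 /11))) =29.70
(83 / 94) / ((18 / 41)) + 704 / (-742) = 666929 / 627732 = 1.06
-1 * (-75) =75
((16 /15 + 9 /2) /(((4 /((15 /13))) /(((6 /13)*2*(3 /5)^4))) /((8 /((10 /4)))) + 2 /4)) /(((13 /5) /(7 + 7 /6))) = 2651292 /1448941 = 1.83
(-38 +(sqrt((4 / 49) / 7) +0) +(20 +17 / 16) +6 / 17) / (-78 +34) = 4511 / 11968 - sqrt(7) / 1078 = 0.37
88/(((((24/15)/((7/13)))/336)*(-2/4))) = -258720/13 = -19901.54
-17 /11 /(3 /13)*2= -442 /33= -13.39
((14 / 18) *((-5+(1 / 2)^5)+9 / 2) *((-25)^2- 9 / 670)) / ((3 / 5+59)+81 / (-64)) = -14655935 / 3752067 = -3.91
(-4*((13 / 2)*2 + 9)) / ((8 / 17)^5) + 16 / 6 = -46822513 / 12288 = -3810.43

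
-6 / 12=-1 / 2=-0.50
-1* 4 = -4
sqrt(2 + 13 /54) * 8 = 11.98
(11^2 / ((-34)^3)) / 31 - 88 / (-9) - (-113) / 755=82190405573 / 8279191080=9.93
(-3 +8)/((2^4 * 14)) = 5/224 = 0.02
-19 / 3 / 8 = -19 / 24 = -0.79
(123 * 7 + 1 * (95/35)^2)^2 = 1810502500/2401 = 754061.85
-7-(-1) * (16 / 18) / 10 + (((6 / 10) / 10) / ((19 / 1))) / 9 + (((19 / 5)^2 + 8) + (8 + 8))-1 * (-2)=11467 / 342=33.53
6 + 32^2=1030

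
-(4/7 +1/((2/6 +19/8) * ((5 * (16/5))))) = -541/910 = -0.59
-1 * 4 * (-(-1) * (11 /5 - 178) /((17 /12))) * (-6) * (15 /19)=-759456 /323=-2351.26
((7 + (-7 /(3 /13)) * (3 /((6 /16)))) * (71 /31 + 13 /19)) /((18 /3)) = -206444 /1767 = -116.83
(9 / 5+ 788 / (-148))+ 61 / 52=-22619 / 9620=-2.35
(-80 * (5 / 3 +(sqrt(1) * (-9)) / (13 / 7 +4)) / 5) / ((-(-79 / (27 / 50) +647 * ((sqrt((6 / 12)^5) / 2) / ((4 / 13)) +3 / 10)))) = -152257167360 / 49365302690417 +418585190400 * sqrt(2) / 49365302690417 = 0.01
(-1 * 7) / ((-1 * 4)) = 7 / 4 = 1.75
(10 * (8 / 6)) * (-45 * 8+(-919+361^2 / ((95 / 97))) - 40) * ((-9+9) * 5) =0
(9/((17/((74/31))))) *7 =4662/527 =8.85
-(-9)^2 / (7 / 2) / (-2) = 81 / 7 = 11.57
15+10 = 25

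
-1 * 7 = -7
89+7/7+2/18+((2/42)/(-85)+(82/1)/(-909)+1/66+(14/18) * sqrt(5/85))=7 * sqrt(17)/153+1071315229/11898810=90.22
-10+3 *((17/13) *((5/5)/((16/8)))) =-209/26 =-8.04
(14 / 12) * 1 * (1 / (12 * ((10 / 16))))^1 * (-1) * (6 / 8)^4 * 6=-189 / 640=-0.30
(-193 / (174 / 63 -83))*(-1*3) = -7.22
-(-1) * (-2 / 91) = -2 / 91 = -0.02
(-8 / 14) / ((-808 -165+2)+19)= 1 / 1666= 0.00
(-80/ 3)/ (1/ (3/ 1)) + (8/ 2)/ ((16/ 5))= -315/ 4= -78.75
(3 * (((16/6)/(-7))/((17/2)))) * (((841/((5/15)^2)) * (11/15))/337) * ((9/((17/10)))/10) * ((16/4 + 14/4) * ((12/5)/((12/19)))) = -33.41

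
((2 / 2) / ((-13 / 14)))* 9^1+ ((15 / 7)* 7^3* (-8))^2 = 449467074 / 13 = 34574390.31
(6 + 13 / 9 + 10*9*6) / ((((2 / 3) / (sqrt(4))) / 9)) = 14781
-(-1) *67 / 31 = 67 / 31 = 2.16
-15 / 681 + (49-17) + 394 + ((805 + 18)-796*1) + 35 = 487.98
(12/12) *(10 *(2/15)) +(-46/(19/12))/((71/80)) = -127084/4047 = -31.40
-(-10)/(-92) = -5/46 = -0.11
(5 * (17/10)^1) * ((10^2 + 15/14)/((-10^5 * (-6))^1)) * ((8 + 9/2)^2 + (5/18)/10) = 13533343/60480000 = 0.22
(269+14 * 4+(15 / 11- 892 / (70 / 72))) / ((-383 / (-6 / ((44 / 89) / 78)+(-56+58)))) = -2364804562 / 1622005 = -1457.95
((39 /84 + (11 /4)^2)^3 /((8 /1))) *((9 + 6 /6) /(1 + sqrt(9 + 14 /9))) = -32695771455 /483295232 + 10898590485 *sqrt(95) /483295232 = 152.14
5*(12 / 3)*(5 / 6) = 50 / 3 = 16.67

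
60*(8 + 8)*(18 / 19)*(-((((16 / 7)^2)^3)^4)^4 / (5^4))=-136173333414739320157636362586096329310355578918728583684429302005073214442294359873047704176882268454627706334500356096 / 3199450941423906801101015598339448115695900706954804384513953107894738532543816802375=-42561469423292908620426190000000000.00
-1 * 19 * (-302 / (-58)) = -2869 / 29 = -98.93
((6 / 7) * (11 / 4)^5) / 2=483153 / 7168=67.40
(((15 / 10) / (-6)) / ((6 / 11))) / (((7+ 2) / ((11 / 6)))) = -121 / 1296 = -0.09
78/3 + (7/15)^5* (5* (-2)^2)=4015978/151875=26.44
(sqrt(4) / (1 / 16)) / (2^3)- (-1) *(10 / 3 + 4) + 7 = 55 / 3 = 18.33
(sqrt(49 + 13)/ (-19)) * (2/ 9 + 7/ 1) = -65 * sqrt(62)/ 171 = -2.99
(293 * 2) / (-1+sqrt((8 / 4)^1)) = 586+586 * sqrt(2) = 1414.73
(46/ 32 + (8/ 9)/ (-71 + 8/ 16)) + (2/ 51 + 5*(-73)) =-125480957/ 345168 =-363.54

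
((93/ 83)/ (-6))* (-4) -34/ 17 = -104/ 83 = -1.25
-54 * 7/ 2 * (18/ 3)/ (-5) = 226.80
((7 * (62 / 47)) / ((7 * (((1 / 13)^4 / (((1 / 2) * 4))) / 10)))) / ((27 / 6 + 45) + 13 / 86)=304574504 / 20069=15176.37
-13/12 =-1.08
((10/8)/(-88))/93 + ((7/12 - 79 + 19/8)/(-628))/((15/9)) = 186305/2569776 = 0.07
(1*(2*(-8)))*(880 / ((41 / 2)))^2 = -49561600 / 1681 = -29483.40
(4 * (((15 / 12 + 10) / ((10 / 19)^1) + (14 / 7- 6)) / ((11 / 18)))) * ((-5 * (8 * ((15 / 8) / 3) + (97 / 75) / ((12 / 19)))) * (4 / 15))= -881677 / 825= -1068.70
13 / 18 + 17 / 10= 109 / 45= 2.42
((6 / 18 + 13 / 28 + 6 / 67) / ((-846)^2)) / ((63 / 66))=54923 / 42294521304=0.00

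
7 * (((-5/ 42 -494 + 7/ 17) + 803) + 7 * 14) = 290807/ 102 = 2851.05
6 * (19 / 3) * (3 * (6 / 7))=684 / 7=97.71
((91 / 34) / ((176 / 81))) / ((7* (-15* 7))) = -351 / 209440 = -0.00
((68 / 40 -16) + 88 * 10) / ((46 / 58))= 251053 / 230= 1091.53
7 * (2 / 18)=0.78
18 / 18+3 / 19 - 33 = -31.84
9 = 9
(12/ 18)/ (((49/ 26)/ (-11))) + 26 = 3250/ 147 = 22.11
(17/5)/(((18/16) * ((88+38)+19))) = 136/6525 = 0.02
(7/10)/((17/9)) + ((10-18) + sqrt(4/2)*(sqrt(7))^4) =-1297/170 + 49*sqrt(2) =61.67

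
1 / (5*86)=1 / 430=0.00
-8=-8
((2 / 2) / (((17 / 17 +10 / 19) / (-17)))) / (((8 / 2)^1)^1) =-323 / 116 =-2.78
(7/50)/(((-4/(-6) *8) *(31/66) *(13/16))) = 693/10075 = 0.07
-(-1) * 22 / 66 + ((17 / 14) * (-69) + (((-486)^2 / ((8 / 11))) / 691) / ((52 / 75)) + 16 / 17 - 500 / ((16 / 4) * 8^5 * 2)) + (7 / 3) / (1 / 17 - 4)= 8375284183275883 / 14081351811072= 594.78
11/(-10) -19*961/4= -91317/20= -4565.85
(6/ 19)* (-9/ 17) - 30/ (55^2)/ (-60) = -326377/ 1954150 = -0.17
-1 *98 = -98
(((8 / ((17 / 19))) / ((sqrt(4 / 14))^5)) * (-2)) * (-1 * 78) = 31966.08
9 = 9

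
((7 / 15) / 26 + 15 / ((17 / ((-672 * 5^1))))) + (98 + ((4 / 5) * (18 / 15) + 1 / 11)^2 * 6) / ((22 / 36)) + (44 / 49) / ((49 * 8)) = -3699211197081716 / 1324231033125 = -2793.48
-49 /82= -0.60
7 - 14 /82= 6.83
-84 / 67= -1.25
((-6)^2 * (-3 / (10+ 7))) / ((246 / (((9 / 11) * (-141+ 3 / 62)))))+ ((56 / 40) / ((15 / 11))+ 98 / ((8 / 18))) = 8003947883 / 35651550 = 224.50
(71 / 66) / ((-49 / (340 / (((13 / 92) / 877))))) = -973855880 / 21021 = -46327.76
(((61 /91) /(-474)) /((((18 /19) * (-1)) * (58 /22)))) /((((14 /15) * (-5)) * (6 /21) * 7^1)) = -12749 /210148848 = -0.00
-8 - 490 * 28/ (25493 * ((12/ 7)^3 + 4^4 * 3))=-6760108181/ 844939992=-8.00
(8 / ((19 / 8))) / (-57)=-64 / 1083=-0.06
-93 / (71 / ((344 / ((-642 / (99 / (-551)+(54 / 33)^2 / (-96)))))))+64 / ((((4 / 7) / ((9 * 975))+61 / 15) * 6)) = 56986631559027 / 23004198242366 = 2.48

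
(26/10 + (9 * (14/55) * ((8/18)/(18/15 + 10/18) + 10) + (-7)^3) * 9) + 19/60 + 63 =-29299361/10428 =-2809.68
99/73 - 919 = -66988/73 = -917.64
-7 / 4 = -1.75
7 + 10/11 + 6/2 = 120/11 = 10.91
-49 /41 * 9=-441 /41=-10.76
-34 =-34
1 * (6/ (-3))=-2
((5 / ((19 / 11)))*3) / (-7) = -165 / 133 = -1.24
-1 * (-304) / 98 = 152 / 49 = 3.10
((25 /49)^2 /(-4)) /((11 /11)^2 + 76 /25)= -15625 /970004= -0.02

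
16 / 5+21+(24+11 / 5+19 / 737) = 185819 / 3685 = 50.43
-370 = -370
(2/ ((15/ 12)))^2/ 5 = 64/ 125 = 0.51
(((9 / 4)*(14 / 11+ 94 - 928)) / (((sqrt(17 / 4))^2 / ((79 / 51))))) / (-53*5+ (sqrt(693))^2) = -542730 / 340153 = -1.60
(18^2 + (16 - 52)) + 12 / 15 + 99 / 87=42041 / 145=289.94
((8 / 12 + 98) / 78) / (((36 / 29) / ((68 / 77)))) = 0.90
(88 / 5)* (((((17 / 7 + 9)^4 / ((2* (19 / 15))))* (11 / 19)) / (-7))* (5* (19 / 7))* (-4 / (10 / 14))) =237895680000 / 319333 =744976.81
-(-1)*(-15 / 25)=-3 / 5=-0.60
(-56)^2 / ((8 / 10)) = 3920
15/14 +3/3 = 29/14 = 2.07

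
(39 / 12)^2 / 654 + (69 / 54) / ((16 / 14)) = 35605 / 31392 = 1.13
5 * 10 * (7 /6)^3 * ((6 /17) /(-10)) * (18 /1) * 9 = -15435 /34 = -453.97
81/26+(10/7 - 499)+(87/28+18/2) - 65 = -199235/364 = -547.35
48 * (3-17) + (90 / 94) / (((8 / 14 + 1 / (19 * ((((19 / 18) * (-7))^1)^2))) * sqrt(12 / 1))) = -672 + 5041365 * sqrt(3) / 18083344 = -671.52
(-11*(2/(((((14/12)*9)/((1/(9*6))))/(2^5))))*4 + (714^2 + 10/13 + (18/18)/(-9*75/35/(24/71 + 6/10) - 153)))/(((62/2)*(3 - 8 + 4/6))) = -56305007227589/14836722264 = -3794.98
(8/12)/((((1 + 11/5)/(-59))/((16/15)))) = -118/9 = -13.11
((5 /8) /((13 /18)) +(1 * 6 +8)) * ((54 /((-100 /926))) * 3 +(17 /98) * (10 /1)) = -54571481 /2450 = -22274.07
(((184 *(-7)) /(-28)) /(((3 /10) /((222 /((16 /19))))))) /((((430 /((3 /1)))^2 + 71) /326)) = 118599615 /185539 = 639.22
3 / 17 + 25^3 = 265628 / 17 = 15625.18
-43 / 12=-3.58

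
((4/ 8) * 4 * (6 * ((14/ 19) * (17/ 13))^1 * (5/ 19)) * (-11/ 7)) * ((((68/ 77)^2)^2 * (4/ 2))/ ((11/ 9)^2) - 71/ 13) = 22.22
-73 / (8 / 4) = -73 / 2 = -36.50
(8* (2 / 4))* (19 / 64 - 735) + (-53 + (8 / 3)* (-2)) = -143863 / 48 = -2997.15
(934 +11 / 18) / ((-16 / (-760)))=1598185 / 36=44394.03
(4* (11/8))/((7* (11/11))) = 0.79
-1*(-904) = 904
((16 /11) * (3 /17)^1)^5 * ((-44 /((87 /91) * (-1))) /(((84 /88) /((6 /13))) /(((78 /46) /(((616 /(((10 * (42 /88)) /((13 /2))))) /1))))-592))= 695614832640 /5849508505589419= 0.00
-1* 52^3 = -140608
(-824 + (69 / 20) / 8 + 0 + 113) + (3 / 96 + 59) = -651.54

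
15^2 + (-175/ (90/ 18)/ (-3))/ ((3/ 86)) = 5035/ 9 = 559.44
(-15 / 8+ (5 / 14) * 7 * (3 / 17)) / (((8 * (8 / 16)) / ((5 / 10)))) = -195 / 1088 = -0.18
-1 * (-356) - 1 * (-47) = 403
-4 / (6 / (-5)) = 3.33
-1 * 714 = -714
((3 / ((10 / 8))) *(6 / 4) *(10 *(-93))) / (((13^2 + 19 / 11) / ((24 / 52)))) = -36828 / 4069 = -9.05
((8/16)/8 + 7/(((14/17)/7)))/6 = 953/96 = 9.93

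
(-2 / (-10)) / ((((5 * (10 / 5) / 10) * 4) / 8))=2 / 5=0.40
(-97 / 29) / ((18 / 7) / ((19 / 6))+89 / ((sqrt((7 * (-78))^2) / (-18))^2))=-3.68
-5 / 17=-0.29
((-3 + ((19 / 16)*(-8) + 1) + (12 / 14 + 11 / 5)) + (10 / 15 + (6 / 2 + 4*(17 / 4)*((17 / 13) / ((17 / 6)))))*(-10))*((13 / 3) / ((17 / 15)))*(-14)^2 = -4722886 / 51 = -92605.61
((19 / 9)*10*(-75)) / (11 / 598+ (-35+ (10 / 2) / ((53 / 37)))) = 150546500 / 2994231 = 50.28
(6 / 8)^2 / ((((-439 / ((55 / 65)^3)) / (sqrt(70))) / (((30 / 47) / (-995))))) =35937 * sqrt(70) / 72166475992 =0.00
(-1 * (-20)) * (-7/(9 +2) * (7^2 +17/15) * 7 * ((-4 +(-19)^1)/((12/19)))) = 16102576/99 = 162652.28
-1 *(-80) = 80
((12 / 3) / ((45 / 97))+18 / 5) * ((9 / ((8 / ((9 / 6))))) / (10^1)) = 33 / 16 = 2.06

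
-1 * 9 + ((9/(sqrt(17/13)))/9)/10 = -9 + sqrt(221)/170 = -8.91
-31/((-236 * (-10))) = -31/2360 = -0.01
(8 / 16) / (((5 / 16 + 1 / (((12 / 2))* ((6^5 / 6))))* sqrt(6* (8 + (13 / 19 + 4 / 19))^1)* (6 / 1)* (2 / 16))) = 0.29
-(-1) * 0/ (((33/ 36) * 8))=0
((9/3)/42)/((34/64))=16/119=0.13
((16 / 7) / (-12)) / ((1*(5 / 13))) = -52 / 105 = -0.50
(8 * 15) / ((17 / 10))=1200 / 17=70.59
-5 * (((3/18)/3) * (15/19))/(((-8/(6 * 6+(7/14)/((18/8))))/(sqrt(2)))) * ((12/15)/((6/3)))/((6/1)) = 815 * sqrt(2)/12312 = 0.09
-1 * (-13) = 13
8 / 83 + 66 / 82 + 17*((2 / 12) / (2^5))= 646715 / 653376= 0.99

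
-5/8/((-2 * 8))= 5/128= 0.04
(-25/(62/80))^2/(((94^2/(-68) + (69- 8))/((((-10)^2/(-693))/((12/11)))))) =106250000/53217297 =2.00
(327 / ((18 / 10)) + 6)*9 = 1689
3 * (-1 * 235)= -705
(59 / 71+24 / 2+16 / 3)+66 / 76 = 154051 / 8094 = 19.03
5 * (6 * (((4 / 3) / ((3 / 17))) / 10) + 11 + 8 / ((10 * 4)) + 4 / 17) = 4072 / 51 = 79.84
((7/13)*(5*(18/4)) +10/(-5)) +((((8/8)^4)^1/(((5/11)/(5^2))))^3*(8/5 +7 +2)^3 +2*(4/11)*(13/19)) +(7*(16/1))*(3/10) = 5383880349057/27170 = 198155331.21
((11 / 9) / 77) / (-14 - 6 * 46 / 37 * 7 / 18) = -37 / 39396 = -0.00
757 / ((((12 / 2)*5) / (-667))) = -504919 / 30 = -16830.63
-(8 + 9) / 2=-8.50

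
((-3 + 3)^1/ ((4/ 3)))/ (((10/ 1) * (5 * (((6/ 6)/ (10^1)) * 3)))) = 0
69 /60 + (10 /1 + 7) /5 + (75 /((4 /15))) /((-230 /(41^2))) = -1886939 /920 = -2051.02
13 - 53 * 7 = -358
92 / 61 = 1.51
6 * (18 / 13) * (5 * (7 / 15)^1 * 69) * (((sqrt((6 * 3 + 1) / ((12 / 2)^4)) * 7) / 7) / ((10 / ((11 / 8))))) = 5313 * sqrt(19) / 1040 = 22.27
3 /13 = 0.23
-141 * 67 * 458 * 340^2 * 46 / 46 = -500169525600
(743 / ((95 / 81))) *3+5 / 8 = 1444867 / 760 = 1901.14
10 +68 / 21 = 278 / 21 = 13.24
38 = 38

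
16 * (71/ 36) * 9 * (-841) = -238844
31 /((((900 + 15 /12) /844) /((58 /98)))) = 17.18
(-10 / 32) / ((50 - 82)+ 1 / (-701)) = 3505 / 358928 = 0.01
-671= -671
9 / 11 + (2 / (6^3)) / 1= 983 / 1188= 0.83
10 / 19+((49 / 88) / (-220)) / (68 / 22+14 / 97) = 60664893 / 115434880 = 0.53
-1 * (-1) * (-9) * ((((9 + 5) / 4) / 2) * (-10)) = 315 / 2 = 157.50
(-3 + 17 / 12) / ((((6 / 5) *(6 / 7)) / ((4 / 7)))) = -95 / 108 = -0.88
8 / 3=2.67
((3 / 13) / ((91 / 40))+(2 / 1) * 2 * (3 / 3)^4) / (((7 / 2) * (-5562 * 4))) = -1213 / 23029461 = -0.00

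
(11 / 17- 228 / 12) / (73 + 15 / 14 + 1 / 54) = -58968 / 238051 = -0.25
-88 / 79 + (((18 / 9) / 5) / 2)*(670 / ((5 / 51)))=539446 / 395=1365.69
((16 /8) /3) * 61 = 122 /3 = 40.67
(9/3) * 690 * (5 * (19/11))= 196650/11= 17877.27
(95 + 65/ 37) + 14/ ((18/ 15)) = 12035/ 111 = 108.42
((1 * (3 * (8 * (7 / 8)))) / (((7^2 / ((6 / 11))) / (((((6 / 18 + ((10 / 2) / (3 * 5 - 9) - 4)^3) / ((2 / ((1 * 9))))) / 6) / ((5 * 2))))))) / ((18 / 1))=-617 / 20160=-0.03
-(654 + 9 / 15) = -654.60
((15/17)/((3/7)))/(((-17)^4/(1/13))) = 35/18458141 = 0.00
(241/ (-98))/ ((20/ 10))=-241/ 196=-1.23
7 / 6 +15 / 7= 139 / 42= 3.31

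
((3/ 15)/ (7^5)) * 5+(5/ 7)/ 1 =12006/ 16807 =0.71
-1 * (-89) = 89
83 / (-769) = -83 / 769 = -0.11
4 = 4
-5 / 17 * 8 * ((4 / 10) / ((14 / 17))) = -8 / 7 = -1.14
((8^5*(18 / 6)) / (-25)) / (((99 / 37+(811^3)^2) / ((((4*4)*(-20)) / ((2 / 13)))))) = 94568448 / 3289855864509814205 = 0.00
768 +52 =820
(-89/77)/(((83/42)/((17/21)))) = -3026/6391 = -0.47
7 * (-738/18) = -287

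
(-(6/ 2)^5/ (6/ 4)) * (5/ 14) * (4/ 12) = -135/ 7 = -19.29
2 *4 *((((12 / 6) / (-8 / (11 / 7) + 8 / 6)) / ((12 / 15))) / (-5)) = 33 / 31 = 1.06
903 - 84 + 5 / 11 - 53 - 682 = 929 / 11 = 84.45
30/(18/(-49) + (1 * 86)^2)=0.00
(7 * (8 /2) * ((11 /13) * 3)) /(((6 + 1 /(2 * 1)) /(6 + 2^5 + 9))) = 86856 /169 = 513.94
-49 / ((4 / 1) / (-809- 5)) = 19943 / 2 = 9971.50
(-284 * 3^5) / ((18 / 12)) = -46008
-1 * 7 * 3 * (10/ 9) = -70/ 3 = -23.33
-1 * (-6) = 6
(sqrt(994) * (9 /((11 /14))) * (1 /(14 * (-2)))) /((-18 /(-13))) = -9.32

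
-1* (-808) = 808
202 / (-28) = -101 / 14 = -7.21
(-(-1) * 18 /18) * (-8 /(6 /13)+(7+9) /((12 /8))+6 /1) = -2 /3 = -0.67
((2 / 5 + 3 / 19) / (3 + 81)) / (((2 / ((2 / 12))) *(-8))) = -53 / 766080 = -0.00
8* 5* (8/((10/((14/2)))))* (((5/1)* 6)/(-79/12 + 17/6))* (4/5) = -7168/5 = -1433.60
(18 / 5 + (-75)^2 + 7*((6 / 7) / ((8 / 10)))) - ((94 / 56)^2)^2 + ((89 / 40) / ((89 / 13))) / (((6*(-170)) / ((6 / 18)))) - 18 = 13189820661991 / 2351059200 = 5610.16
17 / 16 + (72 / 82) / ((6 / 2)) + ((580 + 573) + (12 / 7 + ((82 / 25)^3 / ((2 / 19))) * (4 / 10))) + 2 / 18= 4165969844251 / 3228750000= 1290.27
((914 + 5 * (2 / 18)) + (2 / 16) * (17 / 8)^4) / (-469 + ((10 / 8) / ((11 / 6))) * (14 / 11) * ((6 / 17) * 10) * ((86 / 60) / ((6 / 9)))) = -79478100647 / 40073822208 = -1.98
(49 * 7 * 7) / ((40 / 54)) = 64827 / 20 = 3241.35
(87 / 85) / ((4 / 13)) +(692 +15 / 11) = 2605621 / 3740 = 696.69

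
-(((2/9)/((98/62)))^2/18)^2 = -3694084/3063651608241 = -0.00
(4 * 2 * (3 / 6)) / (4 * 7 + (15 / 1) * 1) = 4 / 43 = 0.09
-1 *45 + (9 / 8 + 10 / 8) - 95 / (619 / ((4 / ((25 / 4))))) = -1057827 / 24760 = -42.72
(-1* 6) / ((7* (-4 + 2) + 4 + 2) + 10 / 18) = 54 / 67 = 0.81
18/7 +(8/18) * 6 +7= 257/21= 12.24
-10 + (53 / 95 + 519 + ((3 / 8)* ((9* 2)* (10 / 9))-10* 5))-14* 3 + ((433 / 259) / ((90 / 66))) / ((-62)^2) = 120608083331 / 283744860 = 425.06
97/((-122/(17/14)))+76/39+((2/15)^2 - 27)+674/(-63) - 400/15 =-316560409/4995900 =-63.36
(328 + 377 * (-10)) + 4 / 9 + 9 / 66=-681401 / 198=-3441.42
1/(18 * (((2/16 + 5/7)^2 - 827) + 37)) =-1568/22277079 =-0.00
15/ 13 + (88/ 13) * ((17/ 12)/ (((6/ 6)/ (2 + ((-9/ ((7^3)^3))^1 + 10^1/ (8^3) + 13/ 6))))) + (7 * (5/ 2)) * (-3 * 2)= -38497140602509/ 604335618432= -63.70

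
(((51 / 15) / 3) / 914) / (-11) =-17 / 150810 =-0.00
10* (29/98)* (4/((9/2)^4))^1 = 9280/321489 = 0.03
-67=-67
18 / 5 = 3.60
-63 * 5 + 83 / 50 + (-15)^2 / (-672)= -1756579 / 5600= -313.67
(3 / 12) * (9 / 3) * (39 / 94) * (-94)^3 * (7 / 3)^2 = -1407133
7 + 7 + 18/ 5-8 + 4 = 68/ 5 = 13.60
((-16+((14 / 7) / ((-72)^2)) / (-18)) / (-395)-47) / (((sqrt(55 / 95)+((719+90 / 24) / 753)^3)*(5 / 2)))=-12565420856337021490519139914 / 153545811264483323530215375+27700033962975148985490304*sqrt(209) / 5686881898684567538156125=-11.42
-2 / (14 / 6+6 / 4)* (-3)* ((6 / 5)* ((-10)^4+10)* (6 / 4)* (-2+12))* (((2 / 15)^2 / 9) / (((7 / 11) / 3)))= 302016 / 115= 2626.23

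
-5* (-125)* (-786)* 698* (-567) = 194420047500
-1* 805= -805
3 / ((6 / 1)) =1 / 2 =0.50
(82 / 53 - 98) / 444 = -426 / 1961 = -0.22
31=31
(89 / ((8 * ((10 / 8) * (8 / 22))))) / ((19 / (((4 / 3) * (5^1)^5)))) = 611875 / 114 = 5367.32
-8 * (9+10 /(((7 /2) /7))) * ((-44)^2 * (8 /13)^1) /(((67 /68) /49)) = -11972595712 /871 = -13745804.49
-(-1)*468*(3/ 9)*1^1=156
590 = 590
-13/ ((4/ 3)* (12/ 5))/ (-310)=0.01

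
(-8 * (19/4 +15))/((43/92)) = -14536/43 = -338.05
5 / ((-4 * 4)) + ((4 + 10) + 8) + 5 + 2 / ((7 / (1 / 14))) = 20939 / 784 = 26.71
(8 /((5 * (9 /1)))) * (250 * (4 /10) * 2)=320 /9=35.56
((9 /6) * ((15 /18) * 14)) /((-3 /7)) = -245 /6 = -40.83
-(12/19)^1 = -12/19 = -0.63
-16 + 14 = -2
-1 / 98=-0.01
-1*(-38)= 38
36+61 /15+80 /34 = 10817 /255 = 42.42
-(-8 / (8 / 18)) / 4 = 9 / 2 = 4.50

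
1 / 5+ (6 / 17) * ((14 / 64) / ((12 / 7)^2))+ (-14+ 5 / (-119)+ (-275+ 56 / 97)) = -12776202811 / 44325120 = -288.24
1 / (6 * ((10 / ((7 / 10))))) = 7 / 600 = 0.01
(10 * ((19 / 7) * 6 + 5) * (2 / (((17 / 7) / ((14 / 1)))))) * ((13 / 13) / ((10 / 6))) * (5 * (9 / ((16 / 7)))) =985635 / 34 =28989.26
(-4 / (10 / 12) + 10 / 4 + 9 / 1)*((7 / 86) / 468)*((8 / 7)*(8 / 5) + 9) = 25393 / 2012400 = 0.01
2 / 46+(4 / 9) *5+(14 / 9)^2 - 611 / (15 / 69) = -26137094 / 9315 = -2805.91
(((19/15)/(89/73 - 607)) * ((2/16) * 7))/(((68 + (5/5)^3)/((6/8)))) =-9709/488210880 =-0.00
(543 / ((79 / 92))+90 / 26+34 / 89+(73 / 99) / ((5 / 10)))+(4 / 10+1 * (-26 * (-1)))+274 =42442617959 / 45244485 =938.07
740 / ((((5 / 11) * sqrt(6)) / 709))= 471221.41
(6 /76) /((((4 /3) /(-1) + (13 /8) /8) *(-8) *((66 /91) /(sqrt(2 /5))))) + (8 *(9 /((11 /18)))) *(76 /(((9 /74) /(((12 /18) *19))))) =78 *sqrt(10) /32395 + 10258176 /11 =932561.46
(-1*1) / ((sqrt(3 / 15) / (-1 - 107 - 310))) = 418*sqrt(5) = 934.68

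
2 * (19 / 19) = 2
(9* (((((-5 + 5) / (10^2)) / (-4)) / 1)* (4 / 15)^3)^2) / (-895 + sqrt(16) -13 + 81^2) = 0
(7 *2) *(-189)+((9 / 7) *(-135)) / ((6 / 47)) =-4005.64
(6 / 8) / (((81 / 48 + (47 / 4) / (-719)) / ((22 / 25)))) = 189816 / 480625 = 0.39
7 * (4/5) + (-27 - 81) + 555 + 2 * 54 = 2803/5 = 560.60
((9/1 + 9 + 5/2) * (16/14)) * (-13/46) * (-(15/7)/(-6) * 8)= -21320/1127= -18.92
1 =1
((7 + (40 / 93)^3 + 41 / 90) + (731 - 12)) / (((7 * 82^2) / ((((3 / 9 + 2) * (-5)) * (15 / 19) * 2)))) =-29219680565 / 102761432892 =-0.28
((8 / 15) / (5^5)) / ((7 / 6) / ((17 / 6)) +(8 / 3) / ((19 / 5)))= 2584 / 16859375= 0.00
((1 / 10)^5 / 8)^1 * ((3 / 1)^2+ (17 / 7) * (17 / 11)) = 491 / 30800000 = 0.00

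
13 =13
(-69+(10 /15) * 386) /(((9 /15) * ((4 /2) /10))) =14125 /9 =1569.44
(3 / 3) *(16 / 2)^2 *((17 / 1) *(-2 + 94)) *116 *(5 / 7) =58055680 / 7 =8293668.57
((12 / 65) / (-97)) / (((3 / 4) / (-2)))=32 / 6305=0.01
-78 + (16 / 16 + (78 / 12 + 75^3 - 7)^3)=600675354494718133 / 8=75084419311839766.62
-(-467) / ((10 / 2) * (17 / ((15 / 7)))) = 1401 / 119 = 11.77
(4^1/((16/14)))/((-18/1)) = -7/36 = -0.19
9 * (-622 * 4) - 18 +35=-22375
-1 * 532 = -532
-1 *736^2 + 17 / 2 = -1083375 / 2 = -541687.50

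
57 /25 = 2.28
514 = 514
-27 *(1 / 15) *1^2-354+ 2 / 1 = -353.80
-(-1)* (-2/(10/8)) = -8/5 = -1.60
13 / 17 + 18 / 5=371 / 85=4.36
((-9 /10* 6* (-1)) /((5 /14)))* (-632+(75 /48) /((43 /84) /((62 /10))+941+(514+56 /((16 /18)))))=-1888750267929 /197654350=-9555.82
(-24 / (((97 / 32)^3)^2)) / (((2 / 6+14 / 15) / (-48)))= 18554258718720 / 15826468093651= 1.17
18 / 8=9 / 4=2.25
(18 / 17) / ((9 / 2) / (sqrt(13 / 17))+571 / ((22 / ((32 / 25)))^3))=-45527099904000000 / 10119791285314354921+140133243164062500* sqrt(221) / 10119791285314354921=0.20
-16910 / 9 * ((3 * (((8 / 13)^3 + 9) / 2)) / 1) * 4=-686038700 / 6591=-104087.19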